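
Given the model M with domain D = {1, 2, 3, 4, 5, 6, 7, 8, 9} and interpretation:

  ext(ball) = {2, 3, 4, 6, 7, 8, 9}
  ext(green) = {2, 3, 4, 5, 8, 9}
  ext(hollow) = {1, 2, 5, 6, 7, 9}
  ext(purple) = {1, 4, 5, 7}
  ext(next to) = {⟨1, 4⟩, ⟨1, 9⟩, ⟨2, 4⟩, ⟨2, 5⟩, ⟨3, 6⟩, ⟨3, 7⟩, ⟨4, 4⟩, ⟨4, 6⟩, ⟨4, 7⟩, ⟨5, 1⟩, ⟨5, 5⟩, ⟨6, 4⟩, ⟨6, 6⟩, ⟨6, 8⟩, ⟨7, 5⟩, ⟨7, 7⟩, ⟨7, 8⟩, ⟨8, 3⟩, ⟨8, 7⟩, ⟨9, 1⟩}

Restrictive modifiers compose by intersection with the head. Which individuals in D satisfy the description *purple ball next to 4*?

⟦next to 4⟧ = {x : ⟨x, 4⟩ ∈ ⟦next to⟧} = {1, 2, 4, 6}
⟦ball⟧ = {2, 3, 4, 6, 7, 8, 9}
… ∩ ⟦next to 4⟧ = {2, 3, 4, 6, 7, 8, 9} ∩ {1, 2, 4, 6} = {2, 4, 6}
… ∩ ⟦purple⟧ = {2, 4, 6} ∩ {1, 4, 5, 7} = {4}
So ⟦purple ball next to 4⟧ = {4}.

{4}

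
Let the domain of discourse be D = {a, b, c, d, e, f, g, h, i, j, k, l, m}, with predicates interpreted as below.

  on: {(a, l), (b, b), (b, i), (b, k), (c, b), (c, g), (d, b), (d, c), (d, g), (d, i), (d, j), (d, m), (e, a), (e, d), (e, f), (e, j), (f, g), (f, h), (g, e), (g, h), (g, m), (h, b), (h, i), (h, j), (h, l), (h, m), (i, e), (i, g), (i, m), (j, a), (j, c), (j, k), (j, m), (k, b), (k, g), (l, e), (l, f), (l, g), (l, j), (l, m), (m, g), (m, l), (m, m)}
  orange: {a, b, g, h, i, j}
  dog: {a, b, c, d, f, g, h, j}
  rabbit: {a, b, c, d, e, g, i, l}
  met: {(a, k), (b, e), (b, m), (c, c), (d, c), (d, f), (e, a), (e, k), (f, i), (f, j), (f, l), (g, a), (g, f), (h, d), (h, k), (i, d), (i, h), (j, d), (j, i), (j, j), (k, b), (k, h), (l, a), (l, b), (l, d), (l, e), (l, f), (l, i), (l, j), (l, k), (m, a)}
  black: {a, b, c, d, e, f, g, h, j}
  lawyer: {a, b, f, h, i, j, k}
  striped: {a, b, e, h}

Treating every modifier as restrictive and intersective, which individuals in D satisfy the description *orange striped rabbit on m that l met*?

⟦on m⟧ = {x : ⟨x, m⟩ ∈ ⟦on⟧} = {d, g, h, i, j, l, m}
⟦that l met⟧ = {x : ⟨l, x⟩ ∈ ⟦met⟧} = {a, b, d, e, f, i, j, k}
⟦rabbit⟧ = {a, b, c, d, e, g, i, l}
… ∩ ⟦on m⟧ = {a, b, c, d, e, g, i, l} ∩ {d, g, h, i, j, l, m} = {d, g, i, l}
… ∩ ⟦that l met⟧ = {d, g, i, l} ∩ {a, b, d, e, f, i, j, k} = {d, i}
… ∩ ⟦orange⟧ = {d, i} ∩ {a, b, g, h, i, j} = {i}
… ∩ ⟦striped⟧ = {i} ∩ {a, b, e, h} = ∅
So ⟦orange striped rabbit on m that l met⟧ = {}.

{}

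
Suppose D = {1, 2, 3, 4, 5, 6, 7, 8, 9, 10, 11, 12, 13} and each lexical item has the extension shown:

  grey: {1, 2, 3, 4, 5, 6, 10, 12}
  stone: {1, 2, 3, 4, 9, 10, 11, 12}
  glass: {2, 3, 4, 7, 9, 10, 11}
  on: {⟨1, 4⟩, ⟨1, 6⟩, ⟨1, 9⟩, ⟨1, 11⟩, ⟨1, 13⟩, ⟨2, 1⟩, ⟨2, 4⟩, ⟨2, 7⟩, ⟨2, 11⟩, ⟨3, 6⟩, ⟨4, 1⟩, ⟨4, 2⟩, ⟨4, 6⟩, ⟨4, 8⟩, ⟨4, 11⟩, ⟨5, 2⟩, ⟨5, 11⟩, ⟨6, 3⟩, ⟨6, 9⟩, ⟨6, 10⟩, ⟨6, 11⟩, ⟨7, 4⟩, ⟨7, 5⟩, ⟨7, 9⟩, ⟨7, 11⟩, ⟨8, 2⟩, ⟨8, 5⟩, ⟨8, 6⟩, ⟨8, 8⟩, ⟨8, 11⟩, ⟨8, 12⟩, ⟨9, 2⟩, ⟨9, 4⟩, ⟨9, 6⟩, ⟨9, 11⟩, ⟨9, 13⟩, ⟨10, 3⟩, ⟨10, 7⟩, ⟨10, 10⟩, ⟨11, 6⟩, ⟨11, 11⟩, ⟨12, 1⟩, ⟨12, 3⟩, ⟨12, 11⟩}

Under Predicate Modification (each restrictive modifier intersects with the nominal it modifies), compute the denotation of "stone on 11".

⟦on 11⟧ = {x : ⟨x, 11⟩ ∈ ⟦on⟧} = {1, 2, 4, 5, 6, 7, 8, 9, 11, 12}
⟦stone⟧ = {1, 2, 3, 4, 9, 10, 11, 12}
… ∩ ⟦on 11⟧ = {1, 2, 3, 4, 9, 10, 11, 12} ∩ {1, 2, 4, 5, 6, 7, 8, 9, 11, 12} = {1, 2, 4, 9, 11, 12}
So ⟦stone on 11⟧ = {1, 2, 4, 9, 11, 12}.

{1, 2, 4, 9, 11, 12}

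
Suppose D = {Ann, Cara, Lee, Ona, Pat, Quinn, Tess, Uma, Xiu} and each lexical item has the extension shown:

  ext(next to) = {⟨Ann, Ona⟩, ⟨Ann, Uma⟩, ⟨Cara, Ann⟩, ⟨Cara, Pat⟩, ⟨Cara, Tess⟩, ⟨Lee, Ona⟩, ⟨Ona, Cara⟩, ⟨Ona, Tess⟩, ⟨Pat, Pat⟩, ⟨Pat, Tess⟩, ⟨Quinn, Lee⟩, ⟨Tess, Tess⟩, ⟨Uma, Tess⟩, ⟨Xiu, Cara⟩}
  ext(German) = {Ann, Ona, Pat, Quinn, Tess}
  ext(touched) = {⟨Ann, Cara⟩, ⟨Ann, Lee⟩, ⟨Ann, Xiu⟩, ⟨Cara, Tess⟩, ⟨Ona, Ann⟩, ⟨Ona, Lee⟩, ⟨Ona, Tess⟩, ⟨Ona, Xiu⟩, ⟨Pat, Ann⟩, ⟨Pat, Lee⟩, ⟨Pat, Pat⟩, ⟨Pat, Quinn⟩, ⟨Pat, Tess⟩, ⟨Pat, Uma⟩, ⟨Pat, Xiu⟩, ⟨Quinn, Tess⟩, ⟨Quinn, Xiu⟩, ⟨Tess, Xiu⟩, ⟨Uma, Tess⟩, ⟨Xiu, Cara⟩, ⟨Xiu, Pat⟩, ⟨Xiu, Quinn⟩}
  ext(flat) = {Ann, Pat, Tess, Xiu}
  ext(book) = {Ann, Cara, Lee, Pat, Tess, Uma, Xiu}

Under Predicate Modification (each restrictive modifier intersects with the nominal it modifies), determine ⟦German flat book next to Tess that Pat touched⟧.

{Pat, Tess}

⟦next to Tess⟧ = {x : ⟨x, Tess⟩ ∈ ⟦next to⟧} = {Cara, Ona, Pat, Tess, Uma}
⟦that Pat touched⟧ = {x : ⟨Pat, x⟩ ∈ ⟦touched⟧} = {Ann, Lee, Pat, Quinn, Tess, Uma, Xiu}
⟦book⟧ = {Ann, Cara, Lee, Pat, Tess, Uma, Xiu}
… ∩ ⟦next to Tess⟧ = {Ann, Cara, Lee, Pat, Tess, Uma, Xiu} ∩ {Cara, Ona, Pat, Tess, Uma} = {Cara, Pat, Tess, Uma}
… ∩ ⟦that Pat touched⟧ = {Cara, Pat, Tess, Uma} ∩ {Ann, Lee, Pat, Quinn, Tess, Uma, Xiu} = {Pat, Tess, Uma}
… ∩ ⟦German⟧ = {Pat, Tess, Uma} ∩ {Ann, Ona, Pat, Quinn, Tess} = {Pat, Tess}
… ∩ ⟦flat⟧ = {Pat, Tess} ∩ {Ann, Pat, Tess, Xiu} = {Pat, Tess}
So ⟦German flat book next to Tess that Pat touched⟧ = {Pat, Tess}.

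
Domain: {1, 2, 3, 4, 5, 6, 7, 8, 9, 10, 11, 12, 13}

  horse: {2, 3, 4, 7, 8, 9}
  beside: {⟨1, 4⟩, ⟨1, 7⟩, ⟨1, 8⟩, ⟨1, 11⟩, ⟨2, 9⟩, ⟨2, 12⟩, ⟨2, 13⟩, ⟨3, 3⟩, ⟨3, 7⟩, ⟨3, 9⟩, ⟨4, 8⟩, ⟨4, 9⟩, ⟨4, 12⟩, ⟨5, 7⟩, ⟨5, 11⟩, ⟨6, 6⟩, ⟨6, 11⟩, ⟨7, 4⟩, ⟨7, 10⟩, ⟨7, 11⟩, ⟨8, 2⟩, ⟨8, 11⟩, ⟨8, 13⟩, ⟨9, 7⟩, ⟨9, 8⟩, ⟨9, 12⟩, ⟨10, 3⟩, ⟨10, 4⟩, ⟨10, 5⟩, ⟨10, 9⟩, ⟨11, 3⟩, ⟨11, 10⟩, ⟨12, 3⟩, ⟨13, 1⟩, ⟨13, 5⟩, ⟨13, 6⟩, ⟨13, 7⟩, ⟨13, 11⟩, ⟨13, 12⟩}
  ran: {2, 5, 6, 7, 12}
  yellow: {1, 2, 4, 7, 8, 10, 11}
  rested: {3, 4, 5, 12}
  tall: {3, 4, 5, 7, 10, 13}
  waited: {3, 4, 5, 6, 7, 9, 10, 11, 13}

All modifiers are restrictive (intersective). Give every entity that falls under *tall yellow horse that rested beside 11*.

⟦that rested⟧ = ⟦rested⟧ = {3, 4, 5, 12}
⟦beside 11⟧ = {x : ⟨x, 11⟩ ∈ ⟦beside⟧} = {1, 5, 6, 7, 8, 13}
⟦horse⟧ = {2, 3, 4, 7, 8, 9}
… ∩ ⟦that rested⟧ = {2, 3, 4, 7, 8, 9} ∩ {3, 4, 5, 12} = {3, 4}
… ∩ ⟦beside 11⟧ = {3, 4} ∩ {1, 5, 6, 7, 8, 13} = ∅
… ∩ ⟦tall⟧ = ∅ ∩ {3, 4, 5, 7, 10, 13} = ∅
… ∩ ⟦yellow⟧ = ∅ ∩ {1, 2, 4, 7, 8, 10, 11} = ∅
So ⟦tall yellow horse that rested beside 11⟧ = ∅.

∅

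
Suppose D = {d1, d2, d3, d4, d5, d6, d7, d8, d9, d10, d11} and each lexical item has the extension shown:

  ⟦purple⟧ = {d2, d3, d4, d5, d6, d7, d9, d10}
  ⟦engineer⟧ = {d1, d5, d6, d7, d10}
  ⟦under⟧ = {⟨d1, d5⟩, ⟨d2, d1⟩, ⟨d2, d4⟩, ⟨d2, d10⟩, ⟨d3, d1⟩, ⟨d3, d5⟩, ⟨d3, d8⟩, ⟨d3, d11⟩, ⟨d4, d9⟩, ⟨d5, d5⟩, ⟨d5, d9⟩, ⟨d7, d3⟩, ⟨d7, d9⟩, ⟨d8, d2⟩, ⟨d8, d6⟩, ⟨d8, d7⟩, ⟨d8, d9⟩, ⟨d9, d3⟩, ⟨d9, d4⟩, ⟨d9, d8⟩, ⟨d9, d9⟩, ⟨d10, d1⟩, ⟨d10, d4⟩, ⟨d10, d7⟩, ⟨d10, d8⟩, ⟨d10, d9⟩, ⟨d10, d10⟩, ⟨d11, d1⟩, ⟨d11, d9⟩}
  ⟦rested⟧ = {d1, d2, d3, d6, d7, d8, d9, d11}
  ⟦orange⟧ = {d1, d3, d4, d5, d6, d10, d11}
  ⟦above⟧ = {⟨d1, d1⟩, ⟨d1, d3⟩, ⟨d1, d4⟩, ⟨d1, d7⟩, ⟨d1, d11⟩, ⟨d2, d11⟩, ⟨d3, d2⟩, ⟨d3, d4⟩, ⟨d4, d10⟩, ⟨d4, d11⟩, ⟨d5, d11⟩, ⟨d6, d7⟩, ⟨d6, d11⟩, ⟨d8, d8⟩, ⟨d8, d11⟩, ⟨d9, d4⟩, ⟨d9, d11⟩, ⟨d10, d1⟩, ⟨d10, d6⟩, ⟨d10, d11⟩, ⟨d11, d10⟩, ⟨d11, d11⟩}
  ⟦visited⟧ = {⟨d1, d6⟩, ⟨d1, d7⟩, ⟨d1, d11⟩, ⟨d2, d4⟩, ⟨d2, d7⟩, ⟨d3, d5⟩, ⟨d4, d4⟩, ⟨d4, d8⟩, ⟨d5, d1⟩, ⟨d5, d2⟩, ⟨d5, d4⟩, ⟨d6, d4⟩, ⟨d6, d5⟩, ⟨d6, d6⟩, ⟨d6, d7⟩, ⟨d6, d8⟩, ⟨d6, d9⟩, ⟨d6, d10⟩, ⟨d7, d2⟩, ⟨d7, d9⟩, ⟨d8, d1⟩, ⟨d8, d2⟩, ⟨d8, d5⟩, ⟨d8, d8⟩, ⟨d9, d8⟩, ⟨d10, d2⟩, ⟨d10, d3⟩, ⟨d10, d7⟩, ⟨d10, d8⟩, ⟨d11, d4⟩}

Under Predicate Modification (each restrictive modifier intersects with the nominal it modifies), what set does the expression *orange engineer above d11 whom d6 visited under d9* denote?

{d5, d10}

⟦above d11⟧ = {x : ⟨x, d11⟩ ∈ ⟦above⟧} = {d1, d2, d4, d5, d6, d8, d9, d10, d11}
⟦whom d6 visited⟧ = {x : ⟨d6, x⟩ ∈ ⟦visited⟧} = {d4, d5, d6, d7, d8, d9, d10}
⟦under d9⟧ = {x : ⟨x, d9⟩ ∈ ⟦under⟧} = {d4, d5, d7, d8, d9, d10, d11}
⟦engineer⟧ = {d1, d5, d6, d7, d10}
… ∩ ⟦above d11⟧ = {d1, d5, d6, d7, d10} ∩ {d1, d2, d4, d5, d6, d8, d9, d10, d11} = {d1, d5, d6, d10}
… ∩ ⟦whom d6 visited⟧ = {d1, d5, d6, d10} ∩ {d4, d5, d6, d7, d8, d9, d10} = {d5, d6, d10}
… ∩ ⟦under d9⟧ = {d5, d6, d10} ∩ {d4, d5, d7, d8, d9, d10, d11} = {d5, d10}
… ∩ ⟦orange⟧ = {d5, d10} ∩ {d1, d3, d4, d5, d6, d10, d11} = {d5, d10}
So ⟦orange engineer above d11 whom d6 visited under d9⟧ = {d5, d10}.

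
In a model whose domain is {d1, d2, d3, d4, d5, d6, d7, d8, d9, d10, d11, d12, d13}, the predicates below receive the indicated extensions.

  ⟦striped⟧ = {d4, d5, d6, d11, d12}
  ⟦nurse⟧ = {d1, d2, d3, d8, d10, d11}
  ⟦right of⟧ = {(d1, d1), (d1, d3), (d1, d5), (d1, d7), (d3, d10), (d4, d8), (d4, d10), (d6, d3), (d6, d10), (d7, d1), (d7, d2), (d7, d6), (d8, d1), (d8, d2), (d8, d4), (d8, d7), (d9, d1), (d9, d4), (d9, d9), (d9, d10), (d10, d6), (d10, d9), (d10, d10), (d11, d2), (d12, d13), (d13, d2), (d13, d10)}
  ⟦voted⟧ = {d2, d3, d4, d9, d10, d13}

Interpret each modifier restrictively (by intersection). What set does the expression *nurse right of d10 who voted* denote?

⟦right of d10⟧ = {x : ⟨x, d10⟩ ∈ ⟦right of⟧} = {d3, d4, d6, d9, d10, d13}
⟦who voted⟧ = ⟦voted⟧ = {d2, d3, d4, d9, d10, d13}
⟦nurse⟧ = {d1, d2, d3, d8, d10, d11}
… ∩ ⟦right of d10⟧ = {d1, d2, d3, d8, d10, d11} ∩ {d3, d4, d6, d9, d10, d13} = {d3, d10}
… ∩ ⟦who voted⟧ = {d3, d10} ∩ {d2, d3, d4, d9, d10, d13} = {d3, d10}
So ⟦nurse right of d10 who voted⟧ = {d3, d10}.

{d3, d10}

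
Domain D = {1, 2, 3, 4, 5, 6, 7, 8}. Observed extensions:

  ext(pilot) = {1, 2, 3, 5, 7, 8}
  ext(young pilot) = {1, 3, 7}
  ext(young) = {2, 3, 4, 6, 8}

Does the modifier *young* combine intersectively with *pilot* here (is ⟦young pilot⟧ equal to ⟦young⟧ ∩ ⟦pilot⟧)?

⟦young⟧ ∩ ⟦pilot⟧ = {2, 3, 4, 6, 8} ∩ {1, 2, 3, 5, 7, 8} = {2, 3, 8}
Observed ⟦young pilot⟧ = {1, 3, 7}.
These differ, so the modifier is not intersective in this model.

no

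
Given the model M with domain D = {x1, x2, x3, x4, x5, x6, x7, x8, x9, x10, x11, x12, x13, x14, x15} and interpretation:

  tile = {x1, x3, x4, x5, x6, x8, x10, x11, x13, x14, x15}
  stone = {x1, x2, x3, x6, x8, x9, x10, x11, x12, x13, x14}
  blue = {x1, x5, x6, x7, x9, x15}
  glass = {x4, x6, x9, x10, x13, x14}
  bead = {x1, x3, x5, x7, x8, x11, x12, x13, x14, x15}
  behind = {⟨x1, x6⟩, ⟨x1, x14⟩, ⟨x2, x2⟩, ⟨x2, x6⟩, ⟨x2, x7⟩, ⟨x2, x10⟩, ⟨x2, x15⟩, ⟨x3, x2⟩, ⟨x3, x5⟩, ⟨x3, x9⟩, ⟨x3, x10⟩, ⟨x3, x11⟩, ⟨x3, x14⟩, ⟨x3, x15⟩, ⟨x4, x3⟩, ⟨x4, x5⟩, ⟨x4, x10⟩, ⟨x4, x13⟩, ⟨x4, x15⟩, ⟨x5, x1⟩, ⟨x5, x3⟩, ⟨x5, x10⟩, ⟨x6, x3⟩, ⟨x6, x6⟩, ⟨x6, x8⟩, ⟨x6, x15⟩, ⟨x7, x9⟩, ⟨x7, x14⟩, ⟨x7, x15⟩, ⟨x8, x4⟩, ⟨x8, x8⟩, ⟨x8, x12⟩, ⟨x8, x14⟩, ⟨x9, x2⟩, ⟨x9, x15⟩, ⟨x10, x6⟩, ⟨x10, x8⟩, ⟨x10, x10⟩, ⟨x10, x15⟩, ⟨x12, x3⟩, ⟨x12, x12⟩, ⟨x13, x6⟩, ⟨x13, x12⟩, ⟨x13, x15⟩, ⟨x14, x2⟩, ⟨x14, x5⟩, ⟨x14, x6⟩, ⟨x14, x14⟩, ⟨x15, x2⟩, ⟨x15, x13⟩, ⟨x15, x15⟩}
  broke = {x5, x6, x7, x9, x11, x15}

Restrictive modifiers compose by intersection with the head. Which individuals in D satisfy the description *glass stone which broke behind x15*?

{x6, x9}

⟦which broke⟧ = ⟦broke⟧ = {x5, x6, x7, x9, x11, x15}
⟦behind x15⟧ = {x : ⟨x, x15⟩ ∈ ⟦behind⟧} = {x2, x3, x4, x6, x7, x9, x10, x13, x15}
⟦stone⟧ = {x1, x2, x3, x6, x8, x9, x10, x11, x12, x13, x14}
… ∩ ⟦which broke⟧ = {x1, x2, x3, x6, x8, x9, x10, x11, x12, x13, x14} ∩ {x5, x6, x7, x9, x11, x15} = {x6, x9, x11}
… ∩ ⟦behind x15⟧ = {x6, x9, x11} ∩ {x2, x3, x4, x6, x7, x9, x10, x13, x15} = {x6, x9}
… ∩ ⟦glass⟧ = {x6, x9} ∩ {x4, x6, x9, x10, x13, x14} = {x6, x9}
So ⟦glass stone which broke behind x15⟧ = {x6, x9}.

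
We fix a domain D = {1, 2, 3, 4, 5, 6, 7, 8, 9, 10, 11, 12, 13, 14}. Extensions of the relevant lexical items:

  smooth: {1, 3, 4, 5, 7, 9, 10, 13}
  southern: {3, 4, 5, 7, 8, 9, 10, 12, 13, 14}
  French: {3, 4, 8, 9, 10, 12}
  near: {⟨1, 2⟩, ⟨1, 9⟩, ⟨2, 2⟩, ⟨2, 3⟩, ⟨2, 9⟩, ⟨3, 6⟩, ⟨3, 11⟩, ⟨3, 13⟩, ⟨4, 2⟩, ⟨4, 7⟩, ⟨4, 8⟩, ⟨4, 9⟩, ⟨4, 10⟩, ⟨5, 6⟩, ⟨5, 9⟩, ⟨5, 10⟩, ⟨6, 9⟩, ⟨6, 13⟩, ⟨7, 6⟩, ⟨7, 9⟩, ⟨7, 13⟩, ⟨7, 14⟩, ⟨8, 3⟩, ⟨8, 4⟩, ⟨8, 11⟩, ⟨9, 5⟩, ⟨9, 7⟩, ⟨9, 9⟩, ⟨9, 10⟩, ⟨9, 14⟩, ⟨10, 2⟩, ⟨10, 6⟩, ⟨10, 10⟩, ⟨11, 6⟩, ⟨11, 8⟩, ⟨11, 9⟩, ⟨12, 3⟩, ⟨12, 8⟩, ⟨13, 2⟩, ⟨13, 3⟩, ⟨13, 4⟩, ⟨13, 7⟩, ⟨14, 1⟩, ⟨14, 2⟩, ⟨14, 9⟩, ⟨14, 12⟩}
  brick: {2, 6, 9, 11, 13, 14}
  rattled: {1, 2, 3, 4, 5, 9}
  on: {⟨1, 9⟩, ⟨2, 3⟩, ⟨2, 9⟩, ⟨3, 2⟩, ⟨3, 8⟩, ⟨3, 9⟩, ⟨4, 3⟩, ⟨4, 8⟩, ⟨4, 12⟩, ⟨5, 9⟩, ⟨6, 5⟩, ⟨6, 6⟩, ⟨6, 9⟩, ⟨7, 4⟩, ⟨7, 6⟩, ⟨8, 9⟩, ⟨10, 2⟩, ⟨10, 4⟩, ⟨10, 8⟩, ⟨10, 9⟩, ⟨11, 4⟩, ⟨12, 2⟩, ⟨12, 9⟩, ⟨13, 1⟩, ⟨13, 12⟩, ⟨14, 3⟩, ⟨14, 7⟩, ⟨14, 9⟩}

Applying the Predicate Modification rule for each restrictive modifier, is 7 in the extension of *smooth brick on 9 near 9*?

no

⟦on 9⟧ = {x : ⟨x, 9⟩ ∈ ⟦on⟧} = {1, 2, 3, 5, 6, 8, 10, 12, 14}
⟦near 9⟧ = {x : ⟨x, 9⟩ ∈ ⟦near⟧} = {1, 2, 4, 5, 6, 7, 9, 11, 14}
⟦brick⟧ = {2, 6, 9, 11, 13, 14}
… ∩ ⟦on 9⟧ = {2, 6, 9, 11, 13, 14} ∩ {1, 2, 3, 5, 6, 8, 10, 12, 14} = {2, 6, 14}
… ∩ ⟦near 9⟧ = {2, 6, 14} ∩ {1, 2, 4, 5, 6, 7, 9, 11, 14} = {2, 6, 14}
… ∩ ⟦smooth⟧ = {2, 6, 14} ∩ {1, 3, 4, 5, 7, 9, 10, 13} = ∅
⟦smooth brick on 9 near 9⟧ = ∅; 7 ∉ this set.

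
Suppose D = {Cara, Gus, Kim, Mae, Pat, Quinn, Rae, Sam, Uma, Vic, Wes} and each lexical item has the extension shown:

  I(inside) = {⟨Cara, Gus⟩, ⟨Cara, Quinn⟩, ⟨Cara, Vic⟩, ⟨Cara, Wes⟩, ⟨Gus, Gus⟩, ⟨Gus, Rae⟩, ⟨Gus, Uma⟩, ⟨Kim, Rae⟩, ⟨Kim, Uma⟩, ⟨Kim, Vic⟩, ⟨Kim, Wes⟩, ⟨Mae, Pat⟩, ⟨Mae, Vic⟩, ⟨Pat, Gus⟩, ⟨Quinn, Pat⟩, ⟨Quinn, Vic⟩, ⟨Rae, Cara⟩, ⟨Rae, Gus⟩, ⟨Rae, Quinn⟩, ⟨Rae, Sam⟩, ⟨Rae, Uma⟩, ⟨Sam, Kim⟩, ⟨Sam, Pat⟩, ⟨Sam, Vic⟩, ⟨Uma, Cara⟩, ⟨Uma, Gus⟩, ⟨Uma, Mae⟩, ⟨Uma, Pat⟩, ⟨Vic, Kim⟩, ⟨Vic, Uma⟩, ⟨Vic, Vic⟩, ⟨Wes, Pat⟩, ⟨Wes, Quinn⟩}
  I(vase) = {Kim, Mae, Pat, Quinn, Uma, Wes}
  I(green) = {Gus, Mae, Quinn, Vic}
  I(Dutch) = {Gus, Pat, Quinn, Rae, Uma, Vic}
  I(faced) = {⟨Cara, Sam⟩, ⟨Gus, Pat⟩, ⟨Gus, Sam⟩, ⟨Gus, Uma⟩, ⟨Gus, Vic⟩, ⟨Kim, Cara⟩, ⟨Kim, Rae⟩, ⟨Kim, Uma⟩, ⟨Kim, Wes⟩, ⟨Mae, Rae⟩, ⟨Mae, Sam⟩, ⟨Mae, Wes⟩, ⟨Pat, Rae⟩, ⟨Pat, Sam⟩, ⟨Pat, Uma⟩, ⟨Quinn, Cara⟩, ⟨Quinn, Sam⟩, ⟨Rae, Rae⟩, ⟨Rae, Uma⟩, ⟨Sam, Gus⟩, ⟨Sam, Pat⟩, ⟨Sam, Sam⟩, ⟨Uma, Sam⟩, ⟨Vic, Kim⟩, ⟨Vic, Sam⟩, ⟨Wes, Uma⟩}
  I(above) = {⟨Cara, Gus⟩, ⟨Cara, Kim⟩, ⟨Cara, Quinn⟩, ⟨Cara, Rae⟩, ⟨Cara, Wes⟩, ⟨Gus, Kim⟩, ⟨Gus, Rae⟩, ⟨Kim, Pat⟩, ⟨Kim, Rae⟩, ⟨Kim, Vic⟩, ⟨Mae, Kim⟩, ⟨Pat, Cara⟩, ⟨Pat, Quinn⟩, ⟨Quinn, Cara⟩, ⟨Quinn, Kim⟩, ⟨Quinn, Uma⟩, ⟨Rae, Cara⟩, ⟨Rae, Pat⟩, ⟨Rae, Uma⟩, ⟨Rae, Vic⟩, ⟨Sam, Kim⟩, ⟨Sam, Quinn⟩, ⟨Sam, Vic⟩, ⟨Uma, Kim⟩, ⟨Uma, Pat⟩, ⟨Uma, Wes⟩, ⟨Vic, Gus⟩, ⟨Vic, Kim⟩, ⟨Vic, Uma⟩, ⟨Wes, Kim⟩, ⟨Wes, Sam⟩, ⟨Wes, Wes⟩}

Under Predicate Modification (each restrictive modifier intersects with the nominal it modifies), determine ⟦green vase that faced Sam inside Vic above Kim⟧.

{Mae, Quinn}

⟦that faced Sam⟧ = {x : ⟨x, Sam⟩ ∈ ⟦faced⟧} = {Cara, Gus, Mae, Pat, Quinn, Sam, Uma, Vic}
⟦inside Vic⟧ = {x : ⟨x, Vic⟩ ∈ ⟦inside⟧} = {Cara, Kim, Mae, Quinn, Sam, Vic}
⟦above Kim⟧ = {x : ⟨x, Kim⟩ ∈ ⟦above⟧} = {Cara, Gus, Mae, Quinn, Sam, Uma, Vic, Wes}
⟦vase⟧ = {Kim, Mae, Pat, Quinn, Uma, Wes}
… ∩ ⟦that faced Sam⟧ = {Kim, Mae, Pat, Quinn, Uma, Wes} ∩ {Cara, Gus, Mae, Pat, Quinn, Sam, Uma, Vic} = {Mae, Pat, Quinn, Uma}
… ∩ ⟦inside Vic⟧ = {Mae, Pat, Quinn, Uma} ∩ {Cara, Kim, Mae, Quinn, Sam, Vic} = {Mae, Quinn}
… ∩ ⟦above Kim⟧ = {Mae, Quinn} ∩ {Cara, Gus, Mae, Quinn, Sam, Uma, Vic, Wes} = {Mae, Quinn}
… ∩ ⟦green⟧ = {Mae, Quinn} ∩ {Gus, Mae, Quinn, Vic} = {Mae, Quinn}
So ⟦green vase that faced Sam inside Vic above Kim⟧ = {Mae, Quinn}.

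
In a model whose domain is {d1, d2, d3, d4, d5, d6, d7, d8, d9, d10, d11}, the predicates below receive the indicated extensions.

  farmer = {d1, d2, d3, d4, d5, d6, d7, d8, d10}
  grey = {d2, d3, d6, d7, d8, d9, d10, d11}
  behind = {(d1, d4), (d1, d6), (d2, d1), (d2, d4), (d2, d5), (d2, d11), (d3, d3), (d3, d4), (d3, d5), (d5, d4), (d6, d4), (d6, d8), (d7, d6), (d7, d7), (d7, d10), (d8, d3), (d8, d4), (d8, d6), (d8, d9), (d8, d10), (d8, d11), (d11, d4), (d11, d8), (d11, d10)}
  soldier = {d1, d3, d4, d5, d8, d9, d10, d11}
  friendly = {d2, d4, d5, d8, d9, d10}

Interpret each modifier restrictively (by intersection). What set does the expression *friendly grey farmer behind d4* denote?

⟦behind d4⟧ = {x : ⟨x, d4⟩ ∈ ⟦behind⟧} = {d1, d2, d3, d5, d6, d8, d11}
⟦farmer⟧ = {d1, d2, d3, d4, d5, d6, d7, d8, d10}
… ∩ ⟦behind d4⟧ = {d1, d2, d3, d4, d5, d6, d7, d8, d10} ∩ {d1, d2, d3, d5, d6, d8, d11} = {d1, d2, d3, d5, d6, d8}
… ∩ ⟦friendly⟧ = {d1, d2, d3, d5, d6, d8} ∩ {d2, d4, d5, d8, d9, d10} = {d2, d5, d8}
… ∩ ⟦grey⟧ = {d2, d5, d8} ∩ {d2, d3, d6, d7, d8, d9, d10, d11} = {d2, d8}
So ⟦friendly grey farmer behind d4⟧ = {d2, d8}.

{d2, d8}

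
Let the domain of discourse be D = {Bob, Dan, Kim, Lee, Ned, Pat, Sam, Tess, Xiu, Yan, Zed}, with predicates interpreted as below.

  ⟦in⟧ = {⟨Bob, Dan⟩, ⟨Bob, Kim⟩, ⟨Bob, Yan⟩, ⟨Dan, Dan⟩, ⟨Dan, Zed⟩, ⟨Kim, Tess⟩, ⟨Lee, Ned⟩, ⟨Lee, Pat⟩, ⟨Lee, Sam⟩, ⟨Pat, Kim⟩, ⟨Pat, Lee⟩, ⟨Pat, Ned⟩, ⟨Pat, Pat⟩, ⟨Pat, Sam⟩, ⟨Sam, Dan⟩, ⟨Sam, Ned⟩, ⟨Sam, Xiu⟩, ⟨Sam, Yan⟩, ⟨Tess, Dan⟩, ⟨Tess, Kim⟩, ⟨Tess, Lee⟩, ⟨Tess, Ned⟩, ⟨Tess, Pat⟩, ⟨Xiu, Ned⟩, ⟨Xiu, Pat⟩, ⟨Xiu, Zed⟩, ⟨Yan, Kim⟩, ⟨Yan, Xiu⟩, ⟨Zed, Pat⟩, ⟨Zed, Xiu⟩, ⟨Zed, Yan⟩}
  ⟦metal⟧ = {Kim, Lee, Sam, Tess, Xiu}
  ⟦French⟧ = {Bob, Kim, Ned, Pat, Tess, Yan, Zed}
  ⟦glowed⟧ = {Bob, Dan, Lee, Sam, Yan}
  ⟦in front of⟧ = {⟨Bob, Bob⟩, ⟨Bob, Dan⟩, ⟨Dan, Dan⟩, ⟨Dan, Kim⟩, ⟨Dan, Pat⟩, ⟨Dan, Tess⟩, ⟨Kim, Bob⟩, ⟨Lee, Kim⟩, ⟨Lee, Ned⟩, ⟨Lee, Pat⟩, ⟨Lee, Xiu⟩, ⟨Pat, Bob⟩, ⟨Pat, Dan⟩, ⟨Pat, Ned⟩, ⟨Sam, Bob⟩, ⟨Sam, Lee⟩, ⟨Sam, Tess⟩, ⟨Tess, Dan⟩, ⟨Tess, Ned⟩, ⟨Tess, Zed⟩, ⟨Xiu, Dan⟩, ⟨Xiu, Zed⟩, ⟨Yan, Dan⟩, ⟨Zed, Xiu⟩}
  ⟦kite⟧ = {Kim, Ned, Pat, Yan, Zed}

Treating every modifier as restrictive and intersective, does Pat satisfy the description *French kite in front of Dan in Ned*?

⟦in front of Dan⟧ = {x : ⟨x, Dan⟩ ∈ ⟦in front of⟧} = {Bob, Dan, Pat, Tess, Xiu, Yan}
⟦in Ned⟧ = {x : ⟨x, Ned⟩ ∈ ⟦in⟧} = {Lee, Pat, Sam, Tess, Xiu}
⟦kite⟧ = {Kim, Ned, Pat, Yan, Zed}
… ∩ ⟦in front of Dan⟧ = {Kim, Ned, Pat, Yan, Zed} ∩ {Bob, Dan, Pat, Tess, Xiu, Yan} = {Pat, Yan}
… ∩ ⟦in Ned⟧ = {Pat, Yan} ∩ {Lee, Pat, Sam, Tess, Xiu} = {Pat}
… ∩ ⟦French⟧ = {Pat} ∩ {Bob, Kim, Ned, Pat, Tess, Yan, Zed} = {Pat}
⟦French kite in front of Dan in Ned⟧ = {Pat}; Pat ∈ this set.

yes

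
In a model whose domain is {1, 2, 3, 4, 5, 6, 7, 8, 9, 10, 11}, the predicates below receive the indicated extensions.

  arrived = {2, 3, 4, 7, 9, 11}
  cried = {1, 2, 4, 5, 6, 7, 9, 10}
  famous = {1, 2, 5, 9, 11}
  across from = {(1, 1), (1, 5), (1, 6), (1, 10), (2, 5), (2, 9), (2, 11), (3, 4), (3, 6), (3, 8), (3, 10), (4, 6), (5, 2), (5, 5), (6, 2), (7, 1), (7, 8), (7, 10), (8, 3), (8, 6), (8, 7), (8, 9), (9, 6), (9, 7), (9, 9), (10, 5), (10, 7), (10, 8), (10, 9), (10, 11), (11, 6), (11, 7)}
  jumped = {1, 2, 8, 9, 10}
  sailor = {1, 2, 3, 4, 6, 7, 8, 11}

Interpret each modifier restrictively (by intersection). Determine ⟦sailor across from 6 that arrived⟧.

{3, 4, 11}

⟦across from 6⟧ = {x : ⟨x, 6⟩ ∈ ⟦across from⟧} = {1, 3, 4, 8, 9, 11}
⟦that arrived⟧ = ⟦arrived⟧ = {2, 3, 4, 7, 9, 11}
⟦sailor⟧ = {1, 2, 3, 4, 6, 7, 8, 11}
… ∩ ⟦across from 6⟧ = {1, 2, 3, 4, 6, 7, 8, 11} ∩ {1, 3, 4, 8, 9, 11} = {1, 3, 4, 8, 11}
… ∩ ⟦that arrived⟧ = {1, 3, 4, 8, 11} ∩ {2, 3, 4, 7, 9, 11} = {3, 4, 11}
So ⟦sailor across from 6 that arrived⟧ = {3, 4, 11}.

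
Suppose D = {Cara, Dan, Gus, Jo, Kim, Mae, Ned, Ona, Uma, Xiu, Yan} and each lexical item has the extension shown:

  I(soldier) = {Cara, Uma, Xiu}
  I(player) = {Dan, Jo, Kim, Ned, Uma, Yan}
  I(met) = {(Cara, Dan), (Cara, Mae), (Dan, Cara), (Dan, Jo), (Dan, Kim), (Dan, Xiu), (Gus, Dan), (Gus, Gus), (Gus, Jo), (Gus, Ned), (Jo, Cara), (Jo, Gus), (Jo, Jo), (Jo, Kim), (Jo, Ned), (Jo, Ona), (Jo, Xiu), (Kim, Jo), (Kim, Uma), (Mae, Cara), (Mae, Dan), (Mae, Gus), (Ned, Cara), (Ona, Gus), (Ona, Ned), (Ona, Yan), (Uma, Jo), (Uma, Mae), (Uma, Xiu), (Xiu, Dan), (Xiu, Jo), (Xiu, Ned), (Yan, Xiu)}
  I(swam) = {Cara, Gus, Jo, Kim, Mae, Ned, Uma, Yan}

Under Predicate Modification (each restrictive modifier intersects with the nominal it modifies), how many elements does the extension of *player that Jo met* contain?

3

⟦that Jo met⟧ = {x : ⟨Jo, x⟩ ∈ ⟦met⟧} = {Cara, Gus, Jo, Kim, Ned, Ona, Xiu}
⟦player⟧ = {Dan, Jo, Kim, Ned, Uma, Yan}
… ∩ ⟦that Jo met⟧ = {Dan, Jo, Kim, Ned, Uma, Yan} ∩ {Cara, Gus, Jo, Kim, Ned, Ona, Xiu} = {Jo, Kim, Ned}
⟦player that Jo met⟧ = {Jo, Kim, Ned}, so the cardinality is 3.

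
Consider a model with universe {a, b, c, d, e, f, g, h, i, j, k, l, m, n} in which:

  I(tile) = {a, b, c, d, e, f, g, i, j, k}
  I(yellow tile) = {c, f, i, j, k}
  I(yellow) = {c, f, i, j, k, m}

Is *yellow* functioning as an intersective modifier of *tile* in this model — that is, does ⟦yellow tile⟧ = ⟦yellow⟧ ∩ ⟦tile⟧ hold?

yes

⟦yellow⟧ ∩ ⟦tile⟧ = {c, f, i, j, k, m} ∩ {a, b, c, d, e, f, g, i, j, k} = {c, f, i, j, k}
Observed ⟦yellow tile⟧ = {c, f, i, j, k}.
These coincide, so the modifier is intersective here.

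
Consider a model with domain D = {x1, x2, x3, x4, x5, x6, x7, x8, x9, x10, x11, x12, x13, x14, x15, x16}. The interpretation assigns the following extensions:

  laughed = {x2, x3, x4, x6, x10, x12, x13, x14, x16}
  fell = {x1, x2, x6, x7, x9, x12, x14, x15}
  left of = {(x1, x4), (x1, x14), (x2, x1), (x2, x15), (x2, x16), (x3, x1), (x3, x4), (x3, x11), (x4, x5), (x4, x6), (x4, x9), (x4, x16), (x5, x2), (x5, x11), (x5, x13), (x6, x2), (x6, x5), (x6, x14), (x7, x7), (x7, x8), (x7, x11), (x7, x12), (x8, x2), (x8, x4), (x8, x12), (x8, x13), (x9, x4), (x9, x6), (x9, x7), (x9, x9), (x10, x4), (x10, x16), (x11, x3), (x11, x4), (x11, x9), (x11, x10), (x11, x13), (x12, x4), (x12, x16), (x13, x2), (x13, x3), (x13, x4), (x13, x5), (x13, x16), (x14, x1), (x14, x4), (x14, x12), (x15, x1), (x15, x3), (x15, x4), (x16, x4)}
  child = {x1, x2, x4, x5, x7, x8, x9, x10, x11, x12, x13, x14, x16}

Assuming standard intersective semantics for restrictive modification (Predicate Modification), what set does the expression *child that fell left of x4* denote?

⟦that fell⟧ = ⟦fell⟧ = {x1, x2, x6, x7, x9, x12, x14, x15}
⟦left of x4⟧ = {x : ⟨x, x4⟩ ∈ ⟦left of⟧} = {x1, x3, x8, x9, x10, x11, x12, x13, x14, x15, x16}
⟦child⟧ = {x1, x2, x4, x5, x7, x8, x9, x10, x11, x12, x13, x14, x16}
… ∩ ⟦that fell⟧ = {x1, x2, x4, x5, x7, x8, x9, x10, x11, x12, x13, x14, x16} ∩ {x1, x2, x6, x7, x9, x12, x14, x15} = {x1, x2, x7, x9, x12, x14}
… ∩ ⟦left of x4⟧ = {x1, x2, x7, x9, x12, x14} ∩ {x1, x3, x8, x9, x10, x11, x12, x13, x14, x15, x16} = {x1, x9, x12, x14}
So ⟦child that fell left of x4⟧ = {x1, x9, x12, x14}.

{x1, x9, x12, x14}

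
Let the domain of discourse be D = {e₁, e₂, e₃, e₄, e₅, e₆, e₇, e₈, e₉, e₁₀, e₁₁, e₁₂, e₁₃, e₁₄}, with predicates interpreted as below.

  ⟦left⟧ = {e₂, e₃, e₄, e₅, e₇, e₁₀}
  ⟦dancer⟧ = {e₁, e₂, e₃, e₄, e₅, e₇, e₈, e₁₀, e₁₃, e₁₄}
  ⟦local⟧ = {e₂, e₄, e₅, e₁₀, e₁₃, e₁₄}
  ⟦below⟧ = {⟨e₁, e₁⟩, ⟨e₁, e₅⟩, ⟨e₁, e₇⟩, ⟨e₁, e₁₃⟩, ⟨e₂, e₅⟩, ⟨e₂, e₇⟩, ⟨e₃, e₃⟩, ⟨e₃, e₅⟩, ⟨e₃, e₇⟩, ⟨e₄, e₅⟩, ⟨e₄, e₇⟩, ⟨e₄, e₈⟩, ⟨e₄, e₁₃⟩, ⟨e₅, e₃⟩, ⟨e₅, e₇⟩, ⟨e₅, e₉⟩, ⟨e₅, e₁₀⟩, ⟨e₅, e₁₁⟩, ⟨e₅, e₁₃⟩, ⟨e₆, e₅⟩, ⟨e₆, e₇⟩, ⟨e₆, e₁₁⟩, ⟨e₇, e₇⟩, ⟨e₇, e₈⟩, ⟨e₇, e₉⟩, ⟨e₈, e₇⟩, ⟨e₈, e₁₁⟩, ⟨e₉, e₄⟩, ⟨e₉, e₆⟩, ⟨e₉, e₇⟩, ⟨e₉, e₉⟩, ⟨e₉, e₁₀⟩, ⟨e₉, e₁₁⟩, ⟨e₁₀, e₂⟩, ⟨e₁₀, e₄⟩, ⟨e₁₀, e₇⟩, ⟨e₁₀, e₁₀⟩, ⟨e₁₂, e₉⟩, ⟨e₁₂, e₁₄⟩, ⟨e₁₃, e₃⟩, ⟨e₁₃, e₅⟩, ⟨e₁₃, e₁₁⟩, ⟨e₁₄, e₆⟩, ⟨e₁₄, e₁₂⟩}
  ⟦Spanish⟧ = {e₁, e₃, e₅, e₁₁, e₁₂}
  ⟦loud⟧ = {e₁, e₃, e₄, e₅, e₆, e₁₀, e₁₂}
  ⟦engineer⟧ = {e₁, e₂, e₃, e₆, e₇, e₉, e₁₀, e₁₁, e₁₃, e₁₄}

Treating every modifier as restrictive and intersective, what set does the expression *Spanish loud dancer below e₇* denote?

{e₁, e₃, e₅}

⟦below e₇⟧ = {x : ⟨x, e₇⟩ ∈ ⟦below⟧} = {e₁, e₂, e₃, e₄, e₅, e₆, e₇, e₈, e₉, e₁₀}
⟦dancer⟧ = {e₁, e₂, e₃, e₄, e₅, e₇, e₈, e₁₀, e₁₃, e₁₄}
… ∩ ⟦below e₇⟧ = {e₁, e₂, e₃, e₄, e₅, e₇, e₈, e₁₀, e₁₃, e₁₄} ∩ {e₁, e₂, e₃, e₄, e₅, e₆, e₇, e₈, e₉, e₁₀} = {e₁, e₂, e₃, e₄, e₅, e₇, e₈, e₁₀}
… ∩ ⟦Spanish⟧ = {e₁, e₂, e₃, e₄, e₅, e₇, e₈, e₁₀} ∩ {e₁, e₃, e₅, e₁₁, e₁₂} = {e₁, e₃, e₅}
… ∩ ⟦loud⟧ = {e₁, e₃, e₅} ∩ {e₁, e₃, e₄, e₅, e₆, e₁₀, e₁₂} = {e₁, e₃, e₅}
So ⟦Spanish loud dancer below e₇⟧ = {e₁, e₃, e₅}.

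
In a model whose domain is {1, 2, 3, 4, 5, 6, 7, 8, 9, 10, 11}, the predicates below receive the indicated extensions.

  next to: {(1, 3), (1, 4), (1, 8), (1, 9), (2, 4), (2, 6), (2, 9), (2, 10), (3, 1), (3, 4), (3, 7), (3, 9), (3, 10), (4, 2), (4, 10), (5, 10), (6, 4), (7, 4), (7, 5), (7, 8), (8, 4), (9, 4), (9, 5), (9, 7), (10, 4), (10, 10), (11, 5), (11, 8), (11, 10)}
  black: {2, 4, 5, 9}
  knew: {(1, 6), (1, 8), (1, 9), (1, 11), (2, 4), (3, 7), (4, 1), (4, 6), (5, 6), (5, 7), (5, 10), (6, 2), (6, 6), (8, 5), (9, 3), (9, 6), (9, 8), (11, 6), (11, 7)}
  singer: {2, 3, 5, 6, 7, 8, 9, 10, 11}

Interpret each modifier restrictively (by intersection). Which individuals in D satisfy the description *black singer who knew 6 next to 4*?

⟦who knew 6⟧ = {x : ⟨x, 6⟩ ∈ ⟦knew⟧} = {1, 4, 5, 6, 9, 11}
⟦next to 4⟧ = {x : ⟨x, 4⟩ ∈ ⟦next to⟧} = {1, 2, 3, 6, 7, 8, 9, 10}
⟦singer⟧ = {2, 3, 5, 6, 7, 8, 9, 10, 11}
… ∩ ⟦who knew 6⟧ = {2, 3, 5, 6, 7, 8, 9, 10, 11} ∩ {1, 4, 5, 6, 9, 11} = {5, 6, 9, 11}
… ∩ ⟦next to 4⟧ = {5, 6, 9, 11} ∩ {1, 2, 3, 6, 7, 8, 9, 10} = {6, 9}
… ∩ ⟦black⟧ = {6, 9} ∩ {2, 4, 5, 9} = {9}
So ⟦black singer who knew 6 next to 4⟧ = {9}.

{9}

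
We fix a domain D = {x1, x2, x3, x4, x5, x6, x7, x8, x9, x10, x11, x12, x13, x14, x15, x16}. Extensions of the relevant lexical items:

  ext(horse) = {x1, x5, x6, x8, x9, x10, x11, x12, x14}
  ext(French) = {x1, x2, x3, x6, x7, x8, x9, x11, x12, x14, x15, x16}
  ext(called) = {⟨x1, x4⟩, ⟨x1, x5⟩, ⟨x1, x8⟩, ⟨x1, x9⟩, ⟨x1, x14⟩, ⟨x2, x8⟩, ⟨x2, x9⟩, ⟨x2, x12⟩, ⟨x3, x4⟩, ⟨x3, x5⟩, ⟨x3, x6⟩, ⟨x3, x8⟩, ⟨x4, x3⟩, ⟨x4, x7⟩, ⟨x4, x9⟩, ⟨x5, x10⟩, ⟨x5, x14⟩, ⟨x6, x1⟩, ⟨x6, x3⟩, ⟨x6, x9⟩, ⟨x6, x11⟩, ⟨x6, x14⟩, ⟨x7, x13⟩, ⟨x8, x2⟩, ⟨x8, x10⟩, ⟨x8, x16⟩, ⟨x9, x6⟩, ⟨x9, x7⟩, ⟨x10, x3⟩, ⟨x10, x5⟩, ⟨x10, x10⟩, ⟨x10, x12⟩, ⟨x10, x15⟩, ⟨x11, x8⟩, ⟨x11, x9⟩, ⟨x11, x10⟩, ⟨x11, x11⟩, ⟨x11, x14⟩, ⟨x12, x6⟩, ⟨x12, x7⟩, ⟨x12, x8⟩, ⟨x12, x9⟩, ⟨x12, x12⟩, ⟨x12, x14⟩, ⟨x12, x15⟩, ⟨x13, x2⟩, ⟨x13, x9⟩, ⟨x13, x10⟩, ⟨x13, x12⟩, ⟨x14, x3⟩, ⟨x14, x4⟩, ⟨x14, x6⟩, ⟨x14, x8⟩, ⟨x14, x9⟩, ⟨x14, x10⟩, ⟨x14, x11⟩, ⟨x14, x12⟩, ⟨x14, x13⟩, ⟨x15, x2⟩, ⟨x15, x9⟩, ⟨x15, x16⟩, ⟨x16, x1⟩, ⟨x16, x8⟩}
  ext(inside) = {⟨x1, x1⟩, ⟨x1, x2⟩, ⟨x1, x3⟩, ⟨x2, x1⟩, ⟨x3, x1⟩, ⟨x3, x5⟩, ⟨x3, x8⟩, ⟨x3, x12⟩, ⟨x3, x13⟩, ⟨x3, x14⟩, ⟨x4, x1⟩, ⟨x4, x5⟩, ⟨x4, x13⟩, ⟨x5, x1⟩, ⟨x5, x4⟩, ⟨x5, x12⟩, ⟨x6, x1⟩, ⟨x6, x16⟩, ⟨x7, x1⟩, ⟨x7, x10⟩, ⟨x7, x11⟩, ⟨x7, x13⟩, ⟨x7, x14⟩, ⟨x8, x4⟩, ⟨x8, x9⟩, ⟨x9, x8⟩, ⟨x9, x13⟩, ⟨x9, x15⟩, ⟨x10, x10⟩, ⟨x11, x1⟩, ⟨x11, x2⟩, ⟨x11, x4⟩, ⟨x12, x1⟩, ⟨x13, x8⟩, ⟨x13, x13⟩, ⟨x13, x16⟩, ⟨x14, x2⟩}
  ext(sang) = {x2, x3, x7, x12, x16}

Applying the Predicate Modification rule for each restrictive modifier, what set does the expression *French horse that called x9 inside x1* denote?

{x1, x6, x11, x12}

⟦that called x9⟧ = {x : ⟨x, x9⟩ ∈ ⟦called⟧} = {x1, x2, x4, x6, x11, x12, x13, x14, x15}
⟦inside x1⟧ = {x : ⟨x, x1⟩ ∈ ⟦inside⟧} = {x1, x2, x3, x4, x5, x6, x7, x11, x12}
⟦horse⟧ = {x1, x5, x6, x8, x9, x10, x11, x12, x14}
… ∩ ⟦that called x9⟧ = {x1, x5, x6, x8, x9, x10, x11, x12, x14} ∩ {x1, x2, x4, x6, x11, x12, x13, x14, x15} = {x1, x6, x11, x12, x14}
… ∩ ⟦inside x1⟧ = {x1, x6, x11, x12, x14} ∩ {x1, x2, x3, x4, x5, x6, x7, x11, x12} = {x1, x6, x11, x12}
… ∩ ⟦French⟧ = {x1, x6, x11, x12} ∩ {x1, x2, x3, x6, x7, x8, x9, x11, x12, x14, x15, x16} = {x1, x6, x11, x12}
So ⟦French horse that called x9 inside x1⟧ = {x1, x6, x11, x12}.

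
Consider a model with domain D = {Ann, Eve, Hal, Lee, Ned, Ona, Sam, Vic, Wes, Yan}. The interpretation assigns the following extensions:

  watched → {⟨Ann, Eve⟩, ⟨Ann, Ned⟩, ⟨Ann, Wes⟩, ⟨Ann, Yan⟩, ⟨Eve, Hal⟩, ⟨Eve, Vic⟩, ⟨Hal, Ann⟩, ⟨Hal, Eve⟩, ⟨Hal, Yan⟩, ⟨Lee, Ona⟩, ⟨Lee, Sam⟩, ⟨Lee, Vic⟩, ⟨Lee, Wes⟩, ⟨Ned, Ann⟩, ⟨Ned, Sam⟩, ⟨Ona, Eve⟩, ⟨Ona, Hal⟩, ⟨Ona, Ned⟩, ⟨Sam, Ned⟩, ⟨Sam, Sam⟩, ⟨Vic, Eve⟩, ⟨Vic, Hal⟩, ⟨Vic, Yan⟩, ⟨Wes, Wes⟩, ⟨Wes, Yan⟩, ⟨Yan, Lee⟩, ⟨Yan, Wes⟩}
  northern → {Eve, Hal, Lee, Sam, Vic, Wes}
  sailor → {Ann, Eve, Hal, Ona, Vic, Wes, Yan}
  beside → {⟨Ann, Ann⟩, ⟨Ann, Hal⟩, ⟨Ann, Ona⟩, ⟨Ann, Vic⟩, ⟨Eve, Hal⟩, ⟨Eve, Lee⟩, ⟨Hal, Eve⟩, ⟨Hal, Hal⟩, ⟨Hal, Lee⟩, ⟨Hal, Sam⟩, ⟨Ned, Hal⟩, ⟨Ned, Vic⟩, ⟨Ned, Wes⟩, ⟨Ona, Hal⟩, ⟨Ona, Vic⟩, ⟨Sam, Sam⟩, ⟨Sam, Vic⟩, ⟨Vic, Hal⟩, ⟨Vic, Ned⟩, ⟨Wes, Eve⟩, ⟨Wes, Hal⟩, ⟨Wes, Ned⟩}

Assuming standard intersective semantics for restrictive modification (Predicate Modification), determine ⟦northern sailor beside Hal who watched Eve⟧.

⟦beside Hal⟧ = {x : ⟨x, Hal⟩ ∈ ⟦beside⟧} = {Ann, Eve, Hal, Ned, Ona, Vic, Wes}
⟦who watched Eve⟧ = {x : ⟨x, Eve⟩ ∈ ⟦watched⟧} = {Ann, Hal, Ona, Vic}
⟦sailor⟧ = {Ann, Eve, Hal, Ona, Vic, Wes, Yan}
… ∩ ⟦beside Hal⟧ = {Ann, Eve, Hal, Ona, Vic, Wes, Yan} ∩ {Ann, Eve, Hal, Ned, Ona, Vic, Wes} = {Ann, Eve, Hal, Ona, Vic, Wes}
… ∩ ⟦who watched Eve⟧ = {Ann, Eve, Hal, Ona, Vic, Wes} ∩ {Ann, Hal, Ona, Vic} = {Ann, Hal, Ona, Vic}
… ∩ ⟦northern⟧ = {Ann, Hal, Ona, Vic} ∩ {Eve, Hal, Lee, Sam, Vic, Wes} = {Hal, Vic}
So ⟦northern sailor beside Hal who watched Eve⟧ = {Hal, Vic}.

{Hal, Vic}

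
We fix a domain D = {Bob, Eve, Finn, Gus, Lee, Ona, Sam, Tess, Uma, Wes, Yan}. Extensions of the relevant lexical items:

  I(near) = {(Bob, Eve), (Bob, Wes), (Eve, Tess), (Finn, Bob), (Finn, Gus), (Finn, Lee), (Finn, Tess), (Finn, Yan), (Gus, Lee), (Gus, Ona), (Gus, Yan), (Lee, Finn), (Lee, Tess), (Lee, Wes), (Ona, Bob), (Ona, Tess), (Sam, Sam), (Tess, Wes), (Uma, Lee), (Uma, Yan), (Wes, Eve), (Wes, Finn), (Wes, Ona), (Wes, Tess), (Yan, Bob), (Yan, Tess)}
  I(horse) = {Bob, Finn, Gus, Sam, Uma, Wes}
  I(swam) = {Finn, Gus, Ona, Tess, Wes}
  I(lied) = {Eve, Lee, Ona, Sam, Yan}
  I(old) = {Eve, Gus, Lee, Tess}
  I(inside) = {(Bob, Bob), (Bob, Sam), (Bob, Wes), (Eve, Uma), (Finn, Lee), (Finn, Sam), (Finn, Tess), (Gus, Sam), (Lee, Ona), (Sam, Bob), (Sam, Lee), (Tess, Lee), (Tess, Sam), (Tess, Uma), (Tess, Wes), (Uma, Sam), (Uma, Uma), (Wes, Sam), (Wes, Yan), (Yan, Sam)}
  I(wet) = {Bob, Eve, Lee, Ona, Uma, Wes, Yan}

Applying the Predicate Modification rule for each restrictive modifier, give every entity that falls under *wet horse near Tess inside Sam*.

{Wes}

⟦near Tess⟧ = {x : ⟨x, Tess⟩ ∈ ⟦near⟧} = {Eve, Finn, Lee, Ona, Wes, Yan}
⟦inside Sam⟧ = {x : ⟨x, Sam⟩ ∈ ⟦inside⟧} = {Bob, Finn, Gus, Tess, Uma, Wes, Yan}
⟦horse⟧ = {Bob, Finn, Gus, Sam, Uma, Wes}
… ∩ ⟦near Tess⟧ = {Bob, Finn, Gus, Sam, Uma, Wes} ∩ {Eve, Finn, Lee, Ona, Wes, Yan} = {Finn, Wes}
… ∩ ⟦inside Sam⟧ = {Finn, Wes} ∩ {Bob, Finn, Gus, Tess, Uma, Wes, Yan} = {Finn, Wes}
… ∩ ⟦wet⟧ = {Finn, Wes} ∩ {Bob, Eve, Lee, Ona, Uma, Wes, Yan} = {Wes}
So ⟦wet horse near Tess inside Sam⟧ = {Wes}.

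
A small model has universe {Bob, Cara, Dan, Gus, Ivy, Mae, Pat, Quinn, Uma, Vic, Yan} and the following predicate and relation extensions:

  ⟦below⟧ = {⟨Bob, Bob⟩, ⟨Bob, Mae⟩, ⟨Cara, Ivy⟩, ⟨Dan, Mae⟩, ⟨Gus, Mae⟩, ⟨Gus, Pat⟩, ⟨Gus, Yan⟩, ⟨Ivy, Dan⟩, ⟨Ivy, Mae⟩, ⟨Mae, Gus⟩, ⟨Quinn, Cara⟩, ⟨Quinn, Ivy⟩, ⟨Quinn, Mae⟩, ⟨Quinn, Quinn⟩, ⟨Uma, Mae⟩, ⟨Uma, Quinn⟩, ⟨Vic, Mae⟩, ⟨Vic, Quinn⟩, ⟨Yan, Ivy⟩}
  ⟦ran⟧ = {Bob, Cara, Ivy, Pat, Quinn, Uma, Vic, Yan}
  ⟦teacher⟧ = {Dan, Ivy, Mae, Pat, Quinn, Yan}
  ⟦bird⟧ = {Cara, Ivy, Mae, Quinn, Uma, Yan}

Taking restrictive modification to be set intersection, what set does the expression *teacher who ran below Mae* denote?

{Ivy, Quinn}

⟦who ran⟧ = ⟦ran⟧ = {Bob, Cara, Ivy, Pat, Quinn, Uma, Vic, Yan}
⟦below Mae⟧ = {x : ⟨x, Mae⟩ ∈ ⟦below⟧} = {Bob, Dan, Gus, Ivy, Quinn, Uma, Vic}
⟦teacher⟧ = {Dan, Ivy, Mae, Pat, Quinn, Yan}
… ∩ ⟦who ran⟧ = {Dan, Ivy, Mae, Pat, Quinn, Yan} ∩ {Bob, Cara, Ivy, Pat, Quinn, Uma, Vic, Yan} = {Ivy, Pat, Quinn, Yan}
… ∩ ⟦below Mae⟧ = {Ivy, Pat, Quinn, Yan} ∩ {Bob, Dan, Gus, Ivy, Quinn, Uma, Vic} = {Ivy, Quinn}
So ⟦teacher who ran below Mae⟧ = {Ivy, Quinn}.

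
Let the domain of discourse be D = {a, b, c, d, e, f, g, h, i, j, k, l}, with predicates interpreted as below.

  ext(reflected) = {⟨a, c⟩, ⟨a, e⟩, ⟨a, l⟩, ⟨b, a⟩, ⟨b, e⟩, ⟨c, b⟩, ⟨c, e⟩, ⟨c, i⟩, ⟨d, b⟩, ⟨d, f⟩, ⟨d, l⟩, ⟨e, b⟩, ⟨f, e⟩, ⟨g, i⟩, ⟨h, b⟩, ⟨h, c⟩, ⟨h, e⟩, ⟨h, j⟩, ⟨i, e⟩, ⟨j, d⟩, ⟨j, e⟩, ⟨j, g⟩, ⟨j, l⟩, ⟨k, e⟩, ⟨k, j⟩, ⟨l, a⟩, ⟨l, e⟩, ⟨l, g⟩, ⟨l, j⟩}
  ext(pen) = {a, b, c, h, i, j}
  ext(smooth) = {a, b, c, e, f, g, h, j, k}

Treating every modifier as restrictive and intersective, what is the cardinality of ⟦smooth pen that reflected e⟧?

⟦that reflected e⟧ = {x : ⟨x, e⟩ ∈ ⟦reflected⟧} = {a, b, c, f, h, i, j, k, l}
⟦pen⟧ = {a, b, c, h, i, j}
… ∩ ⟦that reflected e⟧ = {a, b, c, h, i, j} ∩ {a, b, c, f, h, i, j, k, l} = {a, b, c, h, i, j}
… ∩ ⟦smooth⟧ = {a, b, c, h, i, j} ∩ {a, b, c, e, f, g, h, j, k} = {a, b, c, h, j}
⟦smooth pen that reflected e⟧ = {a, b, c, h, j}, so the cardinality is 5.

5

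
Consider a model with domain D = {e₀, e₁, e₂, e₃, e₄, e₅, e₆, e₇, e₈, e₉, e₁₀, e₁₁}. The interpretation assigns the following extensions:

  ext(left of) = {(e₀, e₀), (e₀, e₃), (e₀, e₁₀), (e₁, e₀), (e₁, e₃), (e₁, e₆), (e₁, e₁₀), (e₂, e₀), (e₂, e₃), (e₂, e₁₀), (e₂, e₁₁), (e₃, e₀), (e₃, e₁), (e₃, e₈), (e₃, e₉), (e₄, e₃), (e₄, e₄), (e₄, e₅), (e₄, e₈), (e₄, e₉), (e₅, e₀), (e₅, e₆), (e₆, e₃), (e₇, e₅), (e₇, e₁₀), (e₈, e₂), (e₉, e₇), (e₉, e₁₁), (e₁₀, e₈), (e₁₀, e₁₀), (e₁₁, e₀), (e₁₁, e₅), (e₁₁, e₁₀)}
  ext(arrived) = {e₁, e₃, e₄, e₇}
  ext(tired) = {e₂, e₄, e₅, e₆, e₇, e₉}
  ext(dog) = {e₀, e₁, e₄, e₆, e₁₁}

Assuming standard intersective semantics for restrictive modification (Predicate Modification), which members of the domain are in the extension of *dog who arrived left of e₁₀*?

{e₁}

⟦who arrived⟧ = ⟦arrived⟧ = {e₁, e₃, e₄, e₇}
⟦left of e₁₀⟧ = {x : ⟨x, e₁₀⟩ ∈ ⟦left of⟧} = {e₀, e₁, e₂, e₇, e₁₀, e₁₁}
⟦dog⟧ = {e₀, e₁, e₄, e₆, e₁₁}
… ∩ ⟦who arrived⟧ = {e₀, e₁, e₄, e₆, e₁₁} ∩ {e₁, e₃, e₄, e₇} = {e₁, e₄}
… ∩ ⟦left of e₁₀⟧ = {e₁, e₄} ∩ {e₀, e₁, e₂, e₇, e₁₀, e₁₁} = {e₁}
So ⟦dog who arrived left of e₁₀⟧ = {e₁}.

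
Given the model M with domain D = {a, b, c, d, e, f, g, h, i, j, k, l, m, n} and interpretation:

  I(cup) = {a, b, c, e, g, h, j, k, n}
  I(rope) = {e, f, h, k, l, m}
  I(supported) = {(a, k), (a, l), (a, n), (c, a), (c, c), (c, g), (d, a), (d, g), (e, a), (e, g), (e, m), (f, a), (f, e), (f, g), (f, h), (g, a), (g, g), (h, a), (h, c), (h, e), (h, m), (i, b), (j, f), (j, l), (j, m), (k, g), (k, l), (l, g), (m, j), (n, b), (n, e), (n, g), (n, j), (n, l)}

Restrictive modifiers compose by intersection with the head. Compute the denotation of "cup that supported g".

{c, e, g, k, n}

⟦that supported g⟧ = {x : ⟨x, g⟩ ∈ ⟦supported⟧} = {c, d, e, f, g, k, l, n}
⟦cup⟧ = {a, b, c, e, g, h, j, k, n}
… ∩ ⟦that supported g⟧ = {a, b, c, e, g, h, j, k, n} ∩ {c, d, e, f, g, k, l, n} = {c, e, g, k, n}
So ⟦cup that supported g⟧ = {c, e, g, k, n}.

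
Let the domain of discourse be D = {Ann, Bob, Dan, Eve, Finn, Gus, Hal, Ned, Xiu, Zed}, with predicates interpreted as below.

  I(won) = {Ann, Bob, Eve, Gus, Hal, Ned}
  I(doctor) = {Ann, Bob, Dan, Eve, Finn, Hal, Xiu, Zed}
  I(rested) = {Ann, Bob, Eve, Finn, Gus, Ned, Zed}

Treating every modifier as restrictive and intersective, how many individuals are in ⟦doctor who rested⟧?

5

⟦who rested⟧ = ⟦rested⟧ = {Ann, Bob, Eve, Finn, Gus, Ned, Zed}
⟦doctor⟧ = {Ann, Bob, Dan, Eve, Finn, Hal, Xiu, Zed}
… ∩ ⟦who rested⟧ = {Ann, Bob, Dan, Eve, Finn, Hal, Xiu, Zed} ∩ {Ann, Bob, Eve, Finn, Gus, Ned, Zed} = {Ann, Bob, Eve, Finn, Zed}
⟦doctor who rested⟧ = {Ann, Bob, Eve, Finn, Zed}, so the cardinality is 5.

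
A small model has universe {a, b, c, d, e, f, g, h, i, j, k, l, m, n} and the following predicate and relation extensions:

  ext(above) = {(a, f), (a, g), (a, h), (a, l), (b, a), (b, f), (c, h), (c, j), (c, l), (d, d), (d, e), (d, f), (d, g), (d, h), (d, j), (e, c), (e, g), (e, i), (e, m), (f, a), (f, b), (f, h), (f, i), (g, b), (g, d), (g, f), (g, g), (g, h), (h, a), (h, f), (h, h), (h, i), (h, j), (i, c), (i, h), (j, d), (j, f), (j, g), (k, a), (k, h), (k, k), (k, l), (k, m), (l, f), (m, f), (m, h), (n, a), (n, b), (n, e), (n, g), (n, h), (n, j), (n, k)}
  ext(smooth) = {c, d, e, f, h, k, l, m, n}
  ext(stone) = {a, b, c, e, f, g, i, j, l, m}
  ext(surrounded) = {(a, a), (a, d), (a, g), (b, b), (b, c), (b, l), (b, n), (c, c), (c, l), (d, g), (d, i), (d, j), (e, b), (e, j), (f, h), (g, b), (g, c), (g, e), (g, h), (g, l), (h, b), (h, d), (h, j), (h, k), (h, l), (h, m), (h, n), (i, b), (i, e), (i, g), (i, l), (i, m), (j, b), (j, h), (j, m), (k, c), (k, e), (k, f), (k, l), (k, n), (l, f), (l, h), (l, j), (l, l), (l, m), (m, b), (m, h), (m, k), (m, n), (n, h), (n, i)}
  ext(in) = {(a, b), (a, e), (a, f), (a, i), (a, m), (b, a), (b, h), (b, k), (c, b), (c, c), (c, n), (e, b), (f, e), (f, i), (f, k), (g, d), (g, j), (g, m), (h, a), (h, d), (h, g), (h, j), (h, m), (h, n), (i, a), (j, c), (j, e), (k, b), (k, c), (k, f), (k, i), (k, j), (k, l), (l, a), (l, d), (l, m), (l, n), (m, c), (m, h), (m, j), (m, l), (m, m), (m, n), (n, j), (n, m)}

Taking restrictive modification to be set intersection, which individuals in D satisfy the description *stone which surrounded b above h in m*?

{g, m}

⟦which surrounded b⟧ = {x : ⟨x, b⟩ ∈ ⟦surrounded⟧} = {b, e, g, h, i, j, m}
⟦above h⟧ = {x : ⟨x, h⟩ ∈ ⟦above⟧} = {a, c, d, f, g, h, i, k, m, n}
⟦in m⟧ = {x : ⟨x, m⟩ ∈ ⟦in⟧} = {a, g, h, l, m, n}
⟦stone⟧ = {a, b, c, e, f, g, i, j, l, m}
… ∩ ⟦which surrounded b⟧ = {a, b, c, e, f, g, i, j, l, m} ∩ {b, e, g, h, i, j, m} = {b, e, g, i, j, m}
… ∩ ⟦above h⟧ = {b, e, g, i, j, m} ∩ {a, c, d, f, g, h, i, k, m, n} = {g, i, m}
… ∩ ⟦in m⟧ = {g, i, m} ∩ {a, g, h, l, m, n} = {g, m}
So ⟦stone which surrounded b above h in m⟧ = {g, m}.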